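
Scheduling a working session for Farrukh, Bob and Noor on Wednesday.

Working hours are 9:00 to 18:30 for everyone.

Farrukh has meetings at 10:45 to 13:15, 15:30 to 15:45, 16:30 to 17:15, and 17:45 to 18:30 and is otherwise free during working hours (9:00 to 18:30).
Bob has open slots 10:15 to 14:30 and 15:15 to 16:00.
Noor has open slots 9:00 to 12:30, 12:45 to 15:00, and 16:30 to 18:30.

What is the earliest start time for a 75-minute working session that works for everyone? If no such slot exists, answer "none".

13:15

Farrukh free within 09:00–18:30: 09:00–10:45, 13:15–15:30, 15:45–16:30, 17:15–17:45.
Farrukh ∩ Bob: 10:15–10:45, 13:15–14:30, 15:15–15:30, 15:45–16:00.
Farrukh ∩ Bob ∩ Noor: 10:15–10:45, 13:15–14:30.
Windows ≥ 75 min: 13:15–14:30.
Earliest such window starts at 13:15.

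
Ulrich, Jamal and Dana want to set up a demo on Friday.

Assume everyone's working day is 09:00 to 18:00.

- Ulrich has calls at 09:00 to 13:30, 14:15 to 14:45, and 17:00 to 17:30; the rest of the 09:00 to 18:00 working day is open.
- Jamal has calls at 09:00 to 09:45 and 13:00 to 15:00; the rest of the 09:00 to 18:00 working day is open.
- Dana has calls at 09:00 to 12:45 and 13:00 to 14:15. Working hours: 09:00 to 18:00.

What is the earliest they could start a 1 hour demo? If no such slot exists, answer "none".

Ulrich free within 09:00–18:00: 13:30–14:15, 14:45–17:00, 17:30–18:00.
Jamal free within 09:00–18:00: 09:45–13:00, 15:00–18:00.
Dana free within 09:00–18:00: 12:45–13:00, 14:15–18:00.
Ulrich ∩ Jamal: 15:00–17:00, 17:30–18:00.
Ulrich ∩ Jamal ∩ Dana: 15:00–17:00, 17:30–18:00.
Windows ≥ 60 min: 15:00–17:00.
Earliest such window starts at 15:00.

15:00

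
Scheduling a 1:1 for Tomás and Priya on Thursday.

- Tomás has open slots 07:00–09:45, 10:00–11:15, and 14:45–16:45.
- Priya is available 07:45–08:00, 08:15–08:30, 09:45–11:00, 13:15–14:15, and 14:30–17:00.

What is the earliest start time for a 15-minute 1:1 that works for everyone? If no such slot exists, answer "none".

07:45

Tomás ∩ Priya: 07:45–08:00, 08:15–08:30, 10:00–11:00, 14:45–16:45.
Windows ≥ 15 min: 07:45–08:00, 08:15–08:30, 10:00–11:00, 14:45–16:45.
Earliest such window starts at 07:45.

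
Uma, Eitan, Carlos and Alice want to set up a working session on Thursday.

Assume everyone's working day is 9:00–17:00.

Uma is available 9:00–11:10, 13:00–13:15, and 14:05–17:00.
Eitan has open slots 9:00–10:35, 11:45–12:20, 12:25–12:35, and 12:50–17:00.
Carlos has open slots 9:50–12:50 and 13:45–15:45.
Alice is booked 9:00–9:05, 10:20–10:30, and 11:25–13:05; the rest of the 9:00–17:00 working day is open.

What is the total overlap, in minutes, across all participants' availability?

135 minutes

Alice free within 09:00–17:00: 09:05–10:20, 10:30–11:25, 13:05–17:00.
Uma ∩ Eitan: 09:00–10:35, 13:00–13:15, 14:05–17:00.
Uma ∩ Eitan ∩ Carlos: 09:50–10:35, 14:05–15:45.
Uma ∩ Eitan ∩ Carlos ∩ Alice: 09:50–10:20, 10:30–10:35, 14:05–15:45.
Total common minutes: 30 + 5 + 100 = 135.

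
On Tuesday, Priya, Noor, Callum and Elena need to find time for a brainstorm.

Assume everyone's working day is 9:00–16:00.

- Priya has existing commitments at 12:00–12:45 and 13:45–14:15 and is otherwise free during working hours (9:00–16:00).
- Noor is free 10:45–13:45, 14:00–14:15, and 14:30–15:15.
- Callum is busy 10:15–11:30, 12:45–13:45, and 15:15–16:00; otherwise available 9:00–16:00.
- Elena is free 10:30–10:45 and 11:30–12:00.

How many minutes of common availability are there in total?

30 minutes

Priya free within 09:00–16:00: 09:00–12:00, 12:45–13:45, 14:15–16:00.
Callum free within 09:00–16:00: 09:00–10:15, 11:30–12:45, 13:45–15:15.
Priya ∩ Noor: 10:45–12:00, 12:45–13:45, 14:30–15:15.
Priya ∩ Noor ∩ Callum: 11:30–12:00, 14:30–15:15.
Priya ∩ Noor ∩ Callum ∩ Elena: 11:30–12:00.
Total common minutes: 30.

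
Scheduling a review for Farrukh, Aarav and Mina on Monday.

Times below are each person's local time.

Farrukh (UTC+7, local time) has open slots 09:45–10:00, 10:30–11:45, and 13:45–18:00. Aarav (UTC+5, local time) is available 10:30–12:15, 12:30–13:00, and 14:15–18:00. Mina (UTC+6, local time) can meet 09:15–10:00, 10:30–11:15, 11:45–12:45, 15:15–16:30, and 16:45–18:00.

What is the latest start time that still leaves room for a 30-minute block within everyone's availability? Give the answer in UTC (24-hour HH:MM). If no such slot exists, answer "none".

Farrukh → UTC: 02:45–03:00, 03:30–04:45, 06:45–11:00.
Aarav → UTC: 05:30–07:15, 07:30–08:00, 09:15–13:00.
Mina → UTC: 03:15–04:00, 04:30–05:15, 05:45–06:45, 09:15–10:30, 10:45–12:00.
Farrukh ∩ Aarav: 06:45–07:15, 07:30–08:00, 09:15–11:00.
Farrukh ∩ Aarav ∩ Mina: 09:15–10:30, 10:45–11:00.
Windows ≥ 30 min: 09:15–10:30.
Latest start in the last window 09:15–10:30 is 10:30 − 30 min = 10:00.

10:00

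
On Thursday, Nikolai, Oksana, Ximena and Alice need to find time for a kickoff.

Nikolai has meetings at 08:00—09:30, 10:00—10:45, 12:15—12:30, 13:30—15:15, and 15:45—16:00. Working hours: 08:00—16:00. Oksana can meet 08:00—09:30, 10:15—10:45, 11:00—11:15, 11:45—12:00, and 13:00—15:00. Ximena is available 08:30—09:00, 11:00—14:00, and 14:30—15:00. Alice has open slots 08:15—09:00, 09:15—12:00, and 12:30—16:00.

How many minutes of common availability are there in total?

60 minutes

Nikolai free within 08:00–16:00: 09:30–10:00, 10:45–12:15, 12:30–13:30, 15:15–15:45.
Nikolai ∩ Oksana: 11:00–11:15, 11:45–12:00, 13:00–13:30.
Nikolai ∩ Oksana ∩ Ximena: 11:00–11:15, 11:45–12:00, 13:00–13:30.
Nikolai ∩ Oksana ∩ Ximena ∩ Alice: 11:00–11:15, 11:45–12:00, 13:00–13:30.
Total common minutes: 15 + 15 + 30 = 60.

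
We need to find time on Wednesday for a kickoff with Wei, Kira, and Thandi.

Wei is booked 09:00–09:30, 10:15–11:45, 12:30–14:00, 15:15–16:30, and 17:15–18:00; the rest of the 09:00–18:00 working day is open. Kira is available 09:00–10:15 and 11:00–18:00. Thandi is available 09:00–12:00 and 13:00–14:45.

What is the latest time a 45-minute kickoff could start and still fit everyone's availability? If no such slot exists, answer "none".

Wei free within 09:00–18:00: 09:30–10:15, 11:45–12:30, 14:00–15:15, 16:30–17:15.
Wei ∩ Kira: 09:30–10:15, 11:45–12:30, 14:00–15:15, 16:30–17:15.
Wei ∩ Kira ∩ Thandi: 09:30–10:15, 11:45–12:00, 14:00–14:45.
Windows ≥ 45 min: 09:30–10:15, 14:00–14:45.
Latest start in the last window 14:00–14:45 is 14:45 − 45 min = 14:00.

14:00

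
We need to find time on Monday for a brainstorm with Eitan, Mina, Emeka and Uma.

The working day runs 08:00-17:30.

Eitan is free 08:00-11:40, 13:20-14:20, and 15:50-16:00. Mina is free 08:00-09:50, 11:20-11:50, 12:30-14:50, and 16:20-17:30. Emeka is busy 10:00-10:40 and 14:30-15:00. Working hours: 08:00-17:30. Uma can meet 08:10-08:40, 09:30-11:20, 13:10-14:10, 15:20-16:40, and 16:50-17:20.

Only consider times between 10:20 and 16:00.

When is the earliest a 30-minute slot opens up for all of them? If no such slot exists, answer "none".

Emeka free within 08:00–17:30: 08:00–10:00, 10:40–14:30, 15:00–17:30.
Eitan ∩ Mina: 08:00–09:50, 11:20–11:40, 13:20–14:20.
Eitan ∩ Mina ∩ Emeka: 08:00–09:50, 11:20–11:40, 13:20–14:20.
Eitan ∩ Mina ∩ Emeka ∩ Uma: 08:10–08:40, 09:30–09:50, 13:20–14:10.
Restricted to 10:20–16:00: 13:20–14:10.
Windows ≥ 30 min: 13:20–14:10.
Earliest such window starts at 13:20.

13:20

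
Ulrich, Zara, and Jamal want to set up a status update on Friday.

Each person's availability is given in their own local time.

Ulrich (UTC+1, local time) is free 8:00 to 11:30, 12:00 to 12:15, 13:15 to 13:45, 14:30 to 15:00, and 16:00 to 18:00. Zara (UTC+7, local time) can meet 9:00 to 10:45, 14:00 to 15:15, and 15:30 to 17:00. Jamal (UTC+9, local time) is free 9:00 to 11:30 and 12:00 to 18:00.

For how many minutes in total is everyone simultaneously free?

Ulrich → UTC: 07:00–10:30, 11:00–11:15, 12:15–12:45, 13:30–14:00, 15:00–17:00.
Zara → UTC: 02:00–03:45, 07:00–08:15, 08:30–10:00.
Jamal → UTC: 00:00–02:30, 03:00–09:00.
Ulrich ∩ Zara: 07:00–08:15, 08:30–10:00.
Ulrich ∩ Zara ∩ Jamal: 07:00–08:15, 08:30–09:00.
Total common minutes: 75 + 30 = 105.

105 minutes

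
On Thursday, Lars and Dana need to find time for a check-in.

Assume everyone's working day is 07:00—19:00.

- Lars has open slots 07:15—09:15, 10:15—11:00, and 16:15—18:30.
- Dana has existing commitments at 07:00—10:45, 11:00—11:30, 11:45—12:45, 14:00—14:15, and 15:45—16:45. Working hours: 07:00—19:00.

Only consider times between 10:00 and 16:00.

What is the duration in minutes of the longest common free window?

15 minutes

Dana free within 07:00–19:00: 10:45–11:00, 11:30–11:45, 12:45–14:00, 14:15–15:45, 16:45–19:00.
Lars ∩ Dana: 10:45–11:00, 16:45–18:30.
Restricted to 10:00–16:00: 10:45–11:00.
Single common window of 15 minutes.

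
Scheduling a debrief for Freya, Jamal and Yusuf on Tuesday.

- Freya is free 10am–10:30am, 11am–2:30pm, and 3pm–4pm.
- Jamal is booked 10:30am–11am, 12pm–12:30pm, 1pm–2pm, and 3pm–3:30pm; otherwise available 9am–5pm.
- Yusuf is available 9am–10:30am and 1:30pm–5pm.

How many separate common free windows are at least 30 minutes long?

Jamal free within 09:00–17:00: 09:00–10:30, 11:00–12:00, 12:30–13:00, 14:00–15:00, 15:30–17:00.
Freya ∩ Jamal: 10:00–10:30, 11:00–12:00, 12:30–13:00, 14:00–14:30, 15:30–16:00.
Freya ∩ Jamal ∩ Yusuf: 10:00–10:30, 14:00–14:30, 15:30–16:00.
Windows ≥ 30 min: 10:00–10:30, 14:00–14:30, 15:30–16:00.
That's 3 windows.

3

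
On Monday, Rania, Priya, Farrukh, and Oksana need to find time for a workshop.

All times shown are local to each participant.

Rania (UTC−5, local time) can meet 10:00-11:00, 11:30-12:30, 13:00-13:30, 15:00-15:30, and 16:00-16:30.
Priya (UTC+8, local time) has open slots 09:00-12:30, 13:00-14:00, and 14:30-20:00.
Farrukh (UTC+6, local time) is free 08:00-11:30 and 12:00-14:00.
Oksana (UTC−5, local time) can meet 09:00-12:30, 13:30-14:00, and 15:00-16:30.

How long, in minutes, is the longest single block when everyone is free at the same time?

Rania → UTC: 15:00–16:00, 16:30–17:30, 18:00–18:30, 20:00–20:30, 21:00–21:30.
Priya → UTC: 01:00–04:30, 05:00–06:00, 06:30–12:00.
Farrukh → UTC: 02:00–05:30, 06:00–08:00.
Oksana → UTC: 14:00–17:30, 18:30–19:00, 20:00–21:30.
Rania ∩ Priya: (none).
Rania ∩ Priya ∩ Farrukh: (none).
Rania ∩ Priya ∩ Farrukh ∩ Oksana: (none).
No common window.

0 minutes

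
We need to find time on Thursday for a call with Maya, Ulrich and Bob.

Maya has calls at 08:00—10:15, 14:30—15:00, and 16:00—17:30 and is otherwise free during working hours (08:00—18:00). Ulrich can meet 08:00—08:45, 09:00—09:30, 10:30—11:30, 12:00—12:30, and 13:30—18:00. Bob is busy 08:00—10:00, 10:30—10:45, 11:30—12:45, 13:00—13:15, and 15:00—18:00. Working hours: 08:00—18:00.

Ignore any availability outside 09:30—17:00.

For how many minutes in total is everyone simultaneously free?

Maya free within 08:00–18:00: 10:15–14:30, 15:00–16:00, 17:30–18:00.
Bob free within 08:00–18:00: 10:00–10:30, 10:45–11:30, 12:45–13:00, 13:15–15:00.
Maya ∩ Ulrich: 10:30–11:30, 12:00–12:30, 13:30–14:30, 15:00–16:00, 17:30–18:00.
Maya ∩ Ulrich ∩ Bob: 10:45–11:30, 13:30–14:30.
Restricted to 09:30–17:00: 10:45–11:30, 13:30–14:30.
Total common minutes: 45 + 60 = 105.

105 minutes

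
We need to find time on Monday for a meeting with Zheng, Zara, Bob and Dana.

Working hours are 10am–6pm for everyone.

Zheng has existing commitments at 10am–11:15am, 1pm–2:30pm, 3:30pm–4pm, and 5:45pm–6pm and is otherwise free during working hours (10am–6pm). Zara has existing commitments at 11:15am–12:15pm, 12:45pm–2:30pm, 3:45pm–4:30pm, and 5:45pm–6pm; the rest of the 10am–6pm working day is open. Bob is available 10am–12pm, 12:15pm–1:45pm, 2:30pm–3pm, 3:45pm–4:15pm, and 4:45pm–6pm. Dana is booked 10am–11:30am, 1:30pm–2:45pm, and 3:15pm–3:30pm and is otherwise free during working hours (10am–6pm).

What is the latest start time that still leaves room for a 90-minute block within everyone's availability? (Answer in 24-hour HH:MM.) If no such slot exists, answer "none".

none

Zheng free within 10:00–18:00: 11:15–13:00, 14:30–15:30, 16:00–17:45.
Zara free within 10:00–18:00: 10:00–11:15, 12:15–12:45, 14:30–15:45, 16:30–17:45.
Dana free within 10:00–18:00: 11:30–13:30, 14:45–15:15, 15:30–18:00.
Zheng ∩ Zara: 12:15–12:45, 14:30–15:30, 16:30–17:45.
Zheng ∩ Zara ∩ Bob: 12:15–12:45, 14:30–15:00, 16:45–17:45.
Zheng ∩ Zara ∩ Bob ∩ Dana: 12:15–12:45, 14:45–15:00, 16:45–17:45.
Windows ≥ 90 min: (none).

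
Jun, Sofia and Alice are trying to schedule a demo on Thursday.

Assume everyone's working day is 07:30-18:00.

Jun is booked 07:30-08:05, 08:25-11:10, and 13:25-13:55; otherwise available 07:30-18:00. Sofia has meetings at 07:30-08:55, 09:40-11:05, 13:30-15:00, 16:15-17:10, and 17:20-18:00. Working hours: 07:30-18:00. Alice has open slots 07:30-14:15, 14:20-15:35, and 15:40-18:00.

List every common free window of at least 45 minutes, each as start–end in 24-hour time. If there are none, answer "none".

Jun free within 07:30–18:00: 08:05–08:25, 11:10–13:25, 13:55–18:00.
Sofia free within 07:30–18:00: 08:55–09:40, 11:05–13:30, 15:00–16:15, 17:10–17:20.
Jun ∩ Sofia: 11:10–13:25, 15:00–16:15, 17:10–17:20.
Jun ∩ Sofia ∩ Alice: 11:10–13:25, 15:00–15:35, 15:40–16:15, 17:10–17:20.
Windows ≥ 45 min: 11:10–13:25.

11:10–13:25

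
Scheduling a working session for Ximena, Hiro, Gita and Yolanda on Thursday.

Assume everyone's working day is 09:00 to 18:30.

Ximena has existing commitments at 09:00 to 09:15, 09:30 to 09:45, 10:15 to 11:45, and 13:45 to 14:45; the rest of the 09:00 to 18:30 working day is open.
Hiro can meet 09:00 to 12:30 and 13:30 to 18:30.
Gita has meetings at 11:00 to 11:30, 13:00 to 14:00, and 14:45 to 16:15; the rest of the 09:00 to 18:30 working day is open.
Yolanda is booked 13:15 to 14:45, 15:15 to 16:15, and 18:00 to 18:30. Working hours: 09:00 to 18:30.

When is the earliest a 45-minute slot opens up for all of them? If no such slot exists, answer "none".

Ximena free within 09:00–18:30: 09:15–09:30, 09:45–10:15, 11:45–13:45, 14:45–18:30.
Gita free within 09:00–18:30: 09:00–11:00, 11:30–13:00, 14:00–14:45, 16:15–18:30.
Yolanda free within 09:00–18:30: 09:00–13:15, 14:45–15:15, 16:15–18:00.
Ximena ∩ Hiro: 09:15–09:30, 09:45–10:15, 11:45–12:30, 13:30–13:45, 14:45–18:30.
Ximena ∩ Hiro ∩ Gita: 09:15–09:30, 09:45–10:15, 11:45–12:30, 16:15–18:30.
Ximena ∩ Hiro ∩ Gita ∩ Yolanda: 09:15–09:30, 09:45–10:15, 11:45–12:30, 16:15–18:00.
Windows ≥ 45 min: 11:45–12:30, 16:15–18:00.
Earliest such window starts at 11:45.

11:45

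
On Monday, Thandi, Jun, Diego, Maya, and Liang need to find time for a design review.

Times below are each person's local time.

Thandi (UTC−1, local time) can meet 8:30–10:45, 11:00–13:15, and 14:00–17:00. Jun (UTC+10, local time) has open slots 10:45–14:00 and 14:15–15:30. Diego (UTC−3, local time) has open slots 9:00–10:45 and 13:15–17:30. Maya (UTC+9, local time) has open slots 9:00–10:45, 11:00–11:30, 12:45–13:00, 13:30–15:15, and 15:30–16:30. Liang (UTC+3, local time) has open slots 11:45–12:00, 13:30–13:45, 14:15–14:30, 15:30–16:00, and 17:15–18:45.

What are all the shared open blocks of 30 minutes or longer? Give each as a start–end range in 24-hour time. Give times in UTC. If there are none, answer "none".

Thandi → UTC: 09:30–11:45, 12:00–14:15, 15:00–18:00.
Jun → UTC: 00:45–04:00, 04:15–05:30.
Diego → UTC: 12:00–13:45, 16:15–20:30.
Maya → UTC: 00:00–01:45, 02:00–02:30, 03:45–04:00, 04:30–06:15, 06:30–07:30.
Liang → UTC: 08:45–09:00, 10:30–10:45, 11:15–11:30, 12:30–13:00, 14:15–15:45.
Thandi ∩ Jun: (none).
Thandi ∩ Jun ∩ Diego: (none).
Thandi ∩ Jun ∩ Diego ∩ Maya: (none).
Thandi ∩ Jun ∩ Diego ∩ Maya ∩ Liang: (none).
Windows ≥ 30 min: (none).

none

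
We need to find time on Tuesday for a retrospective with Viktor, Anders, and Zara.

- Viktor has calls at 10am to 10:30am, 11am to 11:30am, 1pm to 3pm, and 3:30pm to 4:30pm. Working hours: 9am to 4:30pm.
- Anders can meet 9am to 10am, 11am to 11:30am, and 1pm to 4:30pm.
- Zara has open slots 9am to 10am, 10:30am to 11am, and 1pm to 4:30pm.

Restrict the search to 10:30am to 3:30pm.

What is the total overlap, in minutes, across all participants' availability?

30 minutes

Viktor free within 09:00–16:30: 09:00–10:00, 10:30–11:00, 11:30–13:00, 15:00–15:30.
Viktor ∩ Anders: 09:00–10:00, 15:00–15:30.
Viktor ∩ Anders ∩ Zara: 09:00–10:00, 15:00–15:30.
Restricted to 10:30–15:30: 15:00–15:30.
Total common minutes: 30.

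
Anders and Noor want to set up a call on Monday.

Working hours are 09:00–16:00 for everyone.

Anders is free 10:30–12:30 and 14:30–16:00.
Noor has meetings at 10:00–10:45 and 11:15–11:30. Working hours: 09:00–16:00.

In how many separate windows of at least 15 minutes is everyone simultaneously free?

3

Noor free within 09:00–16:00: 09:00–10:00, 10:45–11:15, 11:30–16:00.
Anders ∩ Noor: 10:45–11:15, 11:30–12:30, 14:30–16:00.
Windows ≥ 15 min: 10:45–11:15, 11:30–12:30, 14:30–16:00.
That's 3 windows.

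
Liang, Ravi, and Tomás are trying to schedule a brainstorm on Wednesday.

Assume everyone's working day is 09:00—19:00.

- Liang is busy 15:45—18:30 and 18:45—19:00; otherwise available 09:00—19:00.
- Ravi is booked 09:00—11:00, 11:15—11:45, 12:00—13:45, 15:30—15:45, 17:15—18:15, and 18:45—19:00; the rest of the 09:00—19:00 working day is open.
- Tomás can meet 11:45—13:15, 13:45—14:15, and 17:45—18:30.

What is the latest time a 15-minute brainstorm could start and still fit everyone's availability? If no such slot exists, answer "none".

14:00

Liang free within 09:00–19:00: 09:00–15:45, 18:30–18:45.
Ravi free within 09:00–19:00: 11:00–11:15, 11:45–12:00, 13:45–15:30, 15:45–17:15, 18:15–18:45.
Liang ∩ Ravi: 11:00–11:15, 11:45–12:00, 13:45–15:30, 18:30–18:45.
Liang ∩ Ravi ∩ Tomás: 11:45–12:00, 13:45–14:15.
Windows ≥ 15 min: 11:45–12:00, 13:45–14:15.
Latest start in the last window 13:45–14:15 is 14:15 − 15 min = 14:00.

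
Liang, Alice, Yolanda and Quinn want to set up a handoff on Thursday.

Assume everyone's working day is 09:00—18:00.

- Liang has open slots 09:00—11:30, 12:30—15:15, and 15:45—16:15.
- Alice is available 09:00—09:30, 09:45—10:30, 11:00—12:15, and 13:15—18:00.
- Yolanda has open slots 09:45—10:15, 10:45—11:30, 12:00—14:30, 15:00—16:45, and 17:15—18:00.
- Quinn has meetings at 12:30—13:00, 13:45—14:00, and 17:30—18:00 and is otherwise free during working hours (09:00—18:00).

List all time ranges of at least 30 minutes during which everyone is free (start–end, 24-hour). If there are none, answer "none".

09:45–10:15, 11:00–11:30, 13:15–13:45, 14:00–14:30, 15:45–16:15

Quinn free within 09:00–18:00: 09:00–12:30, 13:00–13:45, 14:00–17:30.
Liang ∩ Alice: 09:00–09:30, 09:45–10:30, 11:00–11:30, 13:15–15:15, 15:45–16:15.
Liang ∩ Alice ∩ Yolanda: 09:45–10:15, 11:00–11:30, 13:15–14:30, 15:00–15:15, 15:45–16:15.
Liang ∩ Alice ∩ Yolanda ∩ Quinn: 09:45–10:15, 11:00–11:30, 13:15–13:45, 14:00–14:30, 15:00–15:15, 15:45–16:15.
Windows ≥ 30 min: 09:45–10:15, 11:00–11:30, 13:15–13:45, 14:00–14:30, 15:45–16:15.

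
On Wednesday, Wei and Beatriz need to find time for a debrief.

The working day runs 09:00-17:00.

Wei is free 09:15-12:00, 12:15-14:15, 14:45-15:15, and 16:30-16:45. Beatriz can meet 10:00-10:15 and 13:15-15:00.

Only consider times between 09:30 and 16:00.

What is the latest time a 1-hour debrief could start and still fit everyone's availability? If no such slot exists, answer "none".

13:15

Wei ∩ Beatriz: 10:00–10:15, 13:15–14:15, 14:45–15:00.
Restricted to 09:30–16:00: 10:00–10:15, 13:15–14:15, 14:45–15:00.
Windows ≥ 60 min: 13:15–14:15.
Latest start in the last window 13:15–14:15 is 14:15 − 60 min = 13:15.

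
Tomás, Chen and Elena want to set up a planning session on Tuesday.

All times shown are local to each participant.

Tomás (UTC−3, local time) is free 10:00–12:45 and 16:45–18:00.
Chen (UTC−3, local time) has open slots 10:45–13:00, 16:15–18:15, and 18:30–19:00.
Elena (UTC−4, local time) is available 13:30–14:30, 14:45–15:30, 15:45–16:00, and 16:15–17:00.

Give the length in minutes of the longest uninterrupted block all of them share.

45 minutes

Tomás → UTC: 13:00–15:45, 19:45–21:00.
Chen → UTC: 13:45–16:00, 19:15–21:15, 21:30–22:00.
Elena → UTC: 17:30–18:30, 18:45–19:30, 19:45–20:00, 20:15–21:00.
Tomás ∩ Chen: 13:45–15:45, 19:45–21:00.
Tomás ∩ Chen ∩ Elena: 19:45–20:00, 20:15–21:00.
Common window lengths: 15, 45 min; longest is 45.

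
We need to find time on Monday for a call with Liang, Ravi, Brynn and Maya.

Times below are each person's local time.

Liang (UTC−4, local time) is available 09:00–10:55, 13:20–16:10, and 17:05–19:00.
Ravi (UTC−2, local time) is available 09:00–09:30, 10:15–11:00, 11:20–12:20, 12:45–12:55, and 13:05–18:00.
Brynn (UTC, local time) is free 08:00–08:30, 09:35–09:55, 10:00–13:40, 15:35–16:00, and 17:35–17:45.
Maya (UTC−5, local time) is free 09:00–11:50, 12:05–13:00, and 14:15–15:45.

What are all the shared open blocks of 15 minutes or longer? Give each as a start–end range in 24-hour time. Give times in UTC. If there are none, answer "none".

Liang → UTC: 13:00–14:55, 17:20–20:10, 21:05–23:00.
Ravi → UTC: 11:00–11:30, 12:15–13:00, 13:20–14:20, 14:45–14:55, 15:05–20:00.
Brynn → UTC: 08:00–08:30, 09:35–09:55, 10:00–13:40, 15:35–16:00, 17:35–17:45.
Maya → UTC: 14:00–16:50, 17:05–18:00, 19:15–20:45.
Liang ∩ Ravi: 13:20–14:20, 14:45–14:55, 17:20–20:00.
Liang ∩ Ravi ∩ Brynn: 13:20–13:40, 17:35–17:45.
Liang ∩ Ravi ∩ Brynn ∩ Maya: 17:35–17:45.
Windows ≥ 15 min: (none).

none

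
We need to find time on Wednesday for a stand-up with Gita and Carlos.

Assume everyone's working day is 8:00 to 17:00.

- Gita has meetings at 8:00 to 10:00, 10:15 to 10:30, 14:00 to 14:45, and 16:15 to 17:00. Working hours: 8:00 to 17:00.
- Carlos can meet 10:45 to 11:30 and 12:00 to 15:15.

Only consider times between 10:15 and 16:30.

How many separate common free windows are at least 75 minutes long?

1

Gita free within 08:00–17:00: 10:00–10:15, 10:30–14:00, 14:45–16:15.
Gita ∩ Carlos: 10:45–11:30, 12:00–14:00, 14:45–15:15.
Restricted to 10:15–16:30: 10:45–11:30, 12:00–14:00, 14:45–15:15.
Windows ≥ 75 min: 12:00–14:00.
That's 1 window.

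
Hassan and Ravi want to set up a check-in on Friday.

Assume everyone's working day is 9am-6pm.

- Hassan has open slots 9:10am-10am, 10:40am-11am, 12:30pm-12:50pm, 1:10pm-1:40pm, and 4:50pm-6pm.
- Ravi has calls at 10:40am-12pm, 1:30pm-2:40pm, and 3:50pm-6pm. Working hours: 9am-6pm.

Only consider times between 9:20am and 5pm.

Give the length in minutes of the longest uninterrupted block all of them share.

40 minutes

Ravi free within 09:00–18:00: 09:00–10:40, 12:00–13:30, 14:40–15:50.
Hassan ∩ Ravi: 09:10–10:00, 12:30–12:50, 13:10–13:30.
Restricted to 09:20–17:00: 09:20–10:00, 12:30–12:50, 13:10–13:30.
Common window lengths: 40, 20, 20 min; longest is 40.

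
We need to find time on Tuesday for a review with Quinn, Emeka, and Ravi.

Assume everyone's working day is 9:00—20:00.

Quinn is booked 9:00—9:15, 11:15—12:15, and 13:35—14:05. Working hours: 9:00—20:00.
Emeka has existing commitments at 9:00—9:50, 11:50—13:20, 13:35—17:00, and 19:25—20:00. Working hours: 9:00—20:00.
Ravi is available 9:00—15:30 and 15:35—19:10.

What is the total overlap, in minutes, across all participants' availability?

230 minutes

Quinn free within 09:00–20:00: 09:15–11:15, 12:15–13:35, 14:05–20:00.
Emeka free within 09:00–20:00: 09:50–11:50, 13:20–13:35, 17:00–19:25.
Quinn ∩ Emeka: 09:50–11:15, 13:20–13:35, 17:00–19:25.
Quinn ∩ Emeka ∩ Ravi: 09:50–11:15, 13:20–13:35, 17:00–19:10.
Total common minutes: 85 + 15 + 130 = 230.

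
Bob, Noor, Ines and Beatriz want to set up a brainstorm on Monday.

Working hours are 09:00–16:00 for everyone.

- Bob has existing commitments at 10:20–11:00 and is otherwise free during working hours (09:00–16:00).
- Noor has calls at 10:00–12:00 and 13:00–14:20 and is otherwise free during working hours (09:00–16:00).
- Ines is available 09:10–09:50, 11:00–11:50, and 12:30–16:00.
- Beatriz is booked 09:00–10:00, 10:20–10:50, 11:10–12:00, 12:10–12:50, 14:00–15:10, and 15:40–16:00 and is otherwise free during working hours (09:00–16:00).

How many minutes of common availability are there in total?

40 minutes

Bob free within 09:00–16:00: 09:00–10:20, 11:00–16:00.
Noor free within 09:00–16:00: 09:00–10:00, 12:00–13:00, 14:20–16:00.
Beatriz free within 09:00–16:00: 10:00–10:20, 10:50–11:10, 12:00–12:10, 12:50–14:00, 15:10–15:40.
Bob ∩ Noor: 09:00–10:00, 12:00–13:00, 14:20–16:00.
Bob ∩ Noor ∩ Ines: 09:10–09:50, 12:30–13:00, 14:20–16:00.
Bob ∩ Noor ∩ Ines ∩ Beatriz: 12:50–13:00, 15:10–15:40.
Total common minutes: 10 + 30 = 40.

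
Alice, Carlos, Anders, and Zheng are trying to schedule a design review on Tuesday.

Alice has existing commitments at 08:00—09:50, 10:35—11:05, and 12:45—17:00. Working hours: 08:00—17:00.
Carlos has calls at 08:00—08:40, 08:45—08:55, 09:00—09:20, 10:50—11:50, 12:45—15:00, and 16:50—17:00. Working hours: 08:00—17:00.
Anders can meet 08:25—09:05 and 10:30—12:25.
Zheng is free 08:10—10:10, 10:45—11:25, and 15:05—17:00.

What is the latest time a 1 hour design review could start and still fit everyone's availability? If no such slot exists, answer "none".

Alice free within 08:00–17:00: 09:50–10:35, 11:05–12:45.
Carlos free within 08:00–17:00: 08:40–08:45, 08:55–09:00, 09:20–10:50, 11:50–12:45, 15:00–16:50.
Alice ∩ Carlos: 09:50–10:35, 11:50–12:45.
Alice ∩ Carlos ∩ Anders: 10:30–10:35, 11:50–12:25.
Alice ∩ Carlos ∩ Anders ∩ Zheng: (none).
Windows ≥ 60 min: (none).

none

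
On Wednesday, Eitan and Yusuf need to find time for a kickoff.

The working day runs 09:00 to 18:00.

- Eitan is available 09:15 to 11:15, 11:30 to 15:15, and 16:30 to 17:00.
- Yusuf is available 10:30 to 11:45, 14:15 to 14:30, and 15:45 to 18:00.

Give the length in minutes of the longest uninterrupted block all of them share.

45 minutes

Eitan ∩ Yusuf: 10:30–11:15, 11:30–11:45, 14:15–14:30, 16:30–17:00.
Common window lengths: 45, 15, 15, 30 min; longest is 45.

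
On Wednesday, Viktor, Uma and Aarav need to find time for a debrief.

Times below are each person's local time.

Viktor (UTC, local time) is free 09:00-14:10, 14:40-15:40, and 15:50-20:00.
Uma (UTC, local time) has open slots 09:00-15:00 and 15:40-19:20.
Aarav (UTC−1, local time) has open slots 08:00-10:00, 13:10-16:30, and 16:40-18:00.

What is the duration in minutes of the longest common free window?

120 minutes

Viktor → UTC: 09:00–14:10, 14:40–15:40, 15:50–20:00.
Uma → UTC: 09:00–15:00, 15:40–19:20.
Aarav → UTC: 09:00–11:00, 14:10–17:30, 17:40–19:00.
Viktor ∩ Uma: 09:00–14:10, 14:40–15:00, 15:50–19:20.
Viktor ∩ Uma ∩ Aarav: 09:00–11:00, 14:40–15:00, 15:50–17:30, 17:40–19:00.
Common window lengths: 120, 20, 100, 80 min; longest is 120.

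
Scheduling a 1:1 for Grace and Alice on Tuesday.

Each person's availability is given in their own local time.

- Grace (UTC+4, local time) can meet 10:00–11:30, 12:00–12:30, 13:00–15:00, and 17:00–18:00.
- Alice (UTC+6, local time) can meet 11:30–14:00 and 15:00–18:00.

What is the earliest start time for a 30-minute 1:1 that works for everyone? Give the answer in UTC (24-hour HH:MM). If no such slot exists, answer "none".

Grace → UTC: 06:00–07:30, 08:00–08:30, 09:00–11:00, 13:00–14:00.
Alice → UTC: 05:30–08:00, 09:00–12:00.
Grace ∩ Alice: 06:00–07:30, 09:00–11:00.
Windows ≥ 30 min: 06:00–07:30, 09:00–11:00.
Earliest such window starts at 06:00.

06:00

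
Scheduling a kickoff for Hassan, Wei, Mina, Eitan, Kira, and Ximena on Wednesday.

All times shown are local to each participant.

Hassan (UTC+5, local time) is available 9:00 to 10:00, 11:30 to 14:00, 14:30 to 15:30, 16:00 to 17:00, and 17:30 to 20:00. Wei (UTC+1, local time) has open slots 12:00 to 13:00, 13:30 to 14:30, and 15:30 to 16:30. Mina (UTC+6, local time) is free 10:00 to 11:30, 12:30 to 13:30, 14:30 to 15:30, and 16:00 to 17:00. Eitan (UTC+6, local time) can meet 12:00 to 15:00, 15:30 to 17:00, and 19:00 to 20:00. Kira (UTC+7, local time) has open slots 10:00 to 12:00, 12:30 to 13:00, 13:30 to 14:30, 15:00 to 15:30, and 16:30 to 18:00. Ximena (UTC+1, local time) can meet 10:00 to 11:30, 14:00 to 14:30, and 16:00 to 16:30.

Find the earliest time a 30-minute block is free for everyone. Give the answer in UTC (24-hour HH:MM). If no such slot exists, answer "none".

none

Hassan → UTC: 04:00–05:00, 06:30–09:00, 09:30–10:30, 11:00–12:00, 12:30–15:00.
Wei → UTC: 11:00–12:00, 12:30–13:30, 14:30–15:30.
Mina → UTC: 04:00–05:30, 06:30–07:30, 08:30–09:30, 10:00–11:00.
Eitan → UTC: 06:00–09:00, 09:30–11:00, 13:00–14:00.
Kira → UTC: 03:00–05:00, 05:30–06:00, 06:30–07:30, 08:00–08:30, 09:30–11:00.
Ximena → UTC: 09:00–10:30, 13:00–13:30, 15:00–15:30.
Hassan ∩ Wei: 11:00–12:00, 12:30–13:30, 14:30–15:00.
Hassan ∩ Wei ∩ Mina: (none).
Hassan ∩ Wei ∩ Mina ∩ Eitan: (none).
Hassan ∩ Wei ∩ Mina ∩ Eitan ∩ Kira: (none).
Hassan ∩ Wei ∩ Mina ∩ Eitan ∩ Kira ∩ Ximena: (none).
Windows ≥ 30 min: (none).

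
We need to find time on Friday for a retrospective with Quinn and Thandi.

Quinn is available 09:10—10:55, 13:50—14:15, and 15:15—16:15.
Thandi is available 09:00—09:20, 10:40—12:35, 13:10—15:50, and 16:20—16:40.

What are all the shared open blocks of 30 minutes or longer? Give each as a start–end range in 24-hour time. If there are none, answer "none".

15:15–15:50

Quinn ∩ Thandi: 09:10–09:20, 10:40–10:55, 13:50–14:15, 15:15–15:50.
Windows ≥ 30 min: 15:15–15:50.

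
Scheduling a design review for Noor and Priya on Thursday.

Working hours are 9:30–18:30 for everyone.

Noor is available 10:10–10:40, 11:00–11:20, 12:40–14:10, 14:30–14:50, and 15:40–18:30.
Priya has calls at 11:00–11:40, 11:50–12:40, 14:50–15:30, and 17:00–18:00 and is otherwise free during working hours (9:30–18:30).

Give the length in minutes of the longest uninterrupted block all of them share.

90 minutes

Priya free within 09:30–18:30: 09:30–11:00, 11:40–11:50, 12:40–14:50, 15:30–17:00, 18:00–18:30.
Noor ∩ Priya: 10:10–10:40, 12:40–14:10, 14:30–14:50, 15:40–17:00, 18:00–18:30.
Common window lengths: 30, 90, 20, 80, 30 min; longest is 90.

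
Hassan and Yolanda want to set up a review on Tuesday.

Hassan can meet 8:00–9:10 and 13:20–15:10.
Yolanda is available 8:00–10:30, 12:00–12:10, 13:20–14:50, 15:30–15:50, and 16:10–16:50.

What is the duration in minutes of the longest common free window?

90 minutes

Hassan ∩ Yolanda: 08:00–09:10, 13:20–14:50.
Common window lengths: 70, 90 min; longest is 90.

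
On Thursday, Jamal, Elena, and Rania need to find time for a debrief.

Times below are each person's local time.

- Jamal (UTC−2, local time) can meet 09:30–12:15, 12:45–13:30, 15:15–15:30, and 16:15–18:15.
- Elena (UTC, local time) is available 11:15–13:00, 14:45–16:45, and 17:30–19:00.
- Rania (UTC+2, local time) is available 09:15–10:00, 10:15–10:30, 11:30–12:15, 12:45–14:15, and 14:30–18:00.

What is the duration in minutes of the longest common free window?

Jamal → UTC: 11:30–14:15, 14:45–15:30, 17:15–17:30, 18:15–20:15.
Elena → UTC: 11:15–13:00, 14:45–16:45, 17:30–19:00.
Rania → UTC: 07:15–08:00, 08:15–08:30, 09:30–10:15, 10:45–12:15, 12:30–16:00.
Jamal ∩ Elena: 11:30–13:00, 14:45–15:30, 18:15–19:00.
Jamal ∩ Elena ∩ Rania: 11:30–12:15, 12:30–13:00, 14:45–15:30.
Common window lengths: 45, 30, 45 min; longest is 45.

45 minutes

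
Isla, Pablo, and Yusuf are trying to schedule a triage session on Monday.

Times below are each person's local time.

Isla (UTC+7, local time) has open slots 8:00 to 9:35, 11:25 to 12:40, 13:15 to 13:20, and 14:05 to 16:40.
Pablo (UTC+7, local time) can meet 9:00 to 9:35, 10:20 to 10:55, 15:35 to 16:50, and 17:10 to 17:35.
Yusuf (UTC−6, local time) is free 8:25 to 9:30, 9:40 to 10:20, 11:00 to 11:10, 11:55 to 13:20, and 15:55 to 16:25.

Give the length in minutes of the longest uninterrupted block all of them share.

Isla → UTC: 01:00–02:35, 04:25–05:40, 06:15–06:20, 07:05–09:40.
Pablo → UTC: 02:00–02:35, 03:20–03:55, 08:35–09:50, 10:10–10:35.
Yusuf → UTC: 14:25–15:30, 15:40–16:20, 17:00–17:10, 17:55–19:20, 21:55–22:25.
Isla ∩ Pablo: 02:00–02:35, 08:35–09:40.
Isla ∩ Pablo ∩ Yusuf: (none).
No common window.

0 minutes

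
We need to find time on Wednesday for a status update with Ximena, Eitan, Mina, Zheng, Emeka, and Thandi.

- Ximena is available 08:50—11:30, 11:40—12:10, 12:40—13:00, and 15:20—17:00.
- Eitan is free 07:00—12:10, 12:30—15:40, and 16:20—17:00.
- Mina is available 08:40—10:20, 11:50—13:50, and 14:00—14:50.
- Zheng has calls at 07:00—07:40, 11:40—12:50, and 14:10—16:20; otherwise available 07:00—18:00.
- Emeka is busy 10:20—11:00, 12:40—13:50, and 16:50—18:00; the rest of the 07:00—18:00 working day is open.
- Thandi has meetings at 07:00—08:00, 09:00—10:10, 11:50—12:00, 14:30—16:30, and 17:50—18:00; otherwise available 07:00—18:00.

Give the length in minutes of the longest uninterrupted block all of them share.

Zheng free within 07:00–18:00: 07:40–11:40, 12:50–14:10, 16:20–18:00.
Emeka free within 07:00–18:00: 07:00–10:20, 11:00–12:40, 13:50–16:50.
Thandi free within 07:00–18:00: 08:00–09:00, 10:10–11:50, 12:00–14:30, 16:30–17:50.
Ximena ∩ Eitan: 08:50–11:30, 11:40–12:10, 12:40–13:00, 15:20–15:40, 16:20–17:00.
Ximena ∩ Eitan ∩ Mina: 08:50–10:20, 11:50–12:10, 12:40–13:00.
Ximena ∩ Eitan ∩ Mina ∩ Zheng: 08:50–10:20, 12:50–13:00.
Ximena ∩ Eitan ∩ Mina ∩ Zheng ∩ Emeka: 08:50–10:20.
Ximena ∩ Eitan ∩ Mina ∩ Zheng ∩ Emeka ∩ Thandi: 08:50–09:00, 10:10–10:20.
Common window lengths: 10, 10 min; longest is 10.

10 minutes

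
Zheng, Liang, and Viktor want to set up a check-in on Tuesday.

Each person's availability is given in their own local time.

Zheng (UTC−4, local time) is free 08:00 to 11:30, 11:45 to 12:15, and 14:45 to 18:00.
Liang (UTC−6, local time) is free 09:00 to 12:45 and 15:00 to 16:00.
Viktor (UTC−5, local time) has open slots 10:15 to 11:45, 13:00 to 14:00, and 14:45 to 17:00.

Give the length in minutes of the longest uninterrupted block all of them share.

Zheng → UTC: 12:00–15:30, 15:45–16:15, 18:45–22:00.
Liang → UTC: 15:00–18:45, 21:00–22:00.
Viktor → UTC: 15:15–16:45, 18:00–19:00, 19:45–22:00.
Zheng ∩ Liang: 15:00–15:30, 15:45–16:15, 21:00–22:00.
Zheng ∩ Liang ∩ Viktor: 15:15–15:30, 15:45–16:15, 21:00–22:00.
Common window lengths: 15, 30, 60 min; longest is 60.

60 minutes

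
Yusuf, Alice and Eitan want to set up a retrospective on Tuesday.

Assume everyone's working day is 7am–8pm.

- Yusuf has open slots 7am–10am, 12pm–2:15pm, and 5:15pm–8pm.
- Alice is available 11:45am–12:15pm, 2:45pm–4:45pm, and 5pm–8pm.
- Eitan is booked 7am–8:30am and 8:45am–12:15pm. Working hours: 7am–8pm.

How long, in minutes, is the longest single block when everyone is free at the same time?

165 minutes

Eitan free within 07:00–20:00: 08:30–08:45, 12:15–20:00.
Yusuf ∩ Alice: 12:00–12:15, 17:15–20:00.
Yusuf ∩ Alice ∩ Eitan: 17:15–20:00.
Single common window of 165 minutes.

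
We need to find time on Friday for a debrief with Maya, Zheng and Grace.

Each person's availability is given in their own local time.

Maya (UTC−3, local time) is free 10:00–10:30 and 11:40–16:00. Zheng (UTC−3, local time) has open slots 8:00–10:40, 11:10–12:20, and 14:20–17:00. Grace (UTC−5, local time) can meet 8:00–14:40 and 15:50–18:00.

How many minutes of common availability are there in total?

170 minutes

Maya → UTC: 13:00–13:30, 14:40–19:00.
Zheng → UTC: 11:00–13:40, 14:10–15:20, 17:20–20:00.
Grace → UTC: 13:00–19:40, 20:50–23:00.
Maya ∩ Zheng: 13:00–13:30, 14:40–15:20, 17:20–19:00.
Maya ∩ Zheng ∩ Grace: 13:00–13:30, 14:40–15:20, 17:20–19:00.
Total common minutes: 30 + 40 + 100 = 170.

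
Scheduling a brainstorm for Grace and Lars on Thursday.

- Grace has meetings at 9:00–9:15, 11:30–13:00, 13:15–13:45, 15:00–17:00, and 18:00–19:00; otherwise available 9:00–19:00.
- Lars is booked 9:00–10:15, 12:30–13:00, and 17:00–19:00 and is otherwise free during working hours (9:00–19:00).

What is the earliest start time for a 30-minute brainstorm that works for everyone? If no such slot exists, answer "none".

Grace free within 09:00–19:00: 09:15–11:30, 13:00–13:15, 13:45–15:00, 17:00–18:00.
Lars free within 09:00–19:00: 10:15–12:30, 13:00–17:00.
Grace ∩ Lars: 10:15–11:30, 13:00–13:15, 13:45–15:00.
Windows ≥ 30 min: 10:15–11:30, 13:45–15:00.
Earliest such window starts at 10:15.

10:15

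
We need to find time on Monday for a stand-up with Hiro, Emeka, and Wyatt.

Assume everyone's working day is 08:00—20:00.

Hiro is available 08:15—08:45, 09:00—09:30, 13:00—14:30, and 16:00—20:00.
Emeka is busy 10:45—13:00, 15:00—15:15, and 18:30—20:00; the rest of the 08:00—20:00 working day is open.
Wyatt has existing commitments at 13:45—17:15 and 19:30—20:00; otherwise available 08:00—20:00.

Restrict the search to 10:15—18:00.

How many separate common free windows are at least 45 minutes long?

Emeka free within 08:00–20:00: 08:00–10:45, 13:00–15:00, 15:15–18:30.
Wyatt free within 08:00–20:00: 08:00–13:45, 17:15–19:30.
Hiro ∩ Emeka: 08:15–08:45, 09:00–09:30, 13:00–14:30, 16:00–18:30.
Hiro ∩ Emeka ∩ Wyatt: 08:15–08:45, 09:00–09:30, 13:00–13:45, 17:15–18:30.
Restricted to 10:15–18:00: 13:00–13:45, 17:15–18:00.
Windows ≥ 45 min: 13:00–13:45, 17:15–18:00.
That's 2 windows.

2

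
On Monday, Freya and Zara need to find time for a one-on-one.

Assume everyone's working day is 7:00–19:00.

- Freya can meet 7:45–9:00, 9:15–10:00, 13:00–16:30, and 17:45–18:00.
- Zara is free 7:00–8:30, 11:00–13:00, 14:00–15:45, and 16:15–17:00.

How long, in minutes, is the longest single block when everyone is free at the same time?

Freya ∩ Zara: 07:45–08:30, 14:00–15:45, 16:15–16:30.
Common window lengths: 45, 105, 15 min; longest is 105.

105 minutes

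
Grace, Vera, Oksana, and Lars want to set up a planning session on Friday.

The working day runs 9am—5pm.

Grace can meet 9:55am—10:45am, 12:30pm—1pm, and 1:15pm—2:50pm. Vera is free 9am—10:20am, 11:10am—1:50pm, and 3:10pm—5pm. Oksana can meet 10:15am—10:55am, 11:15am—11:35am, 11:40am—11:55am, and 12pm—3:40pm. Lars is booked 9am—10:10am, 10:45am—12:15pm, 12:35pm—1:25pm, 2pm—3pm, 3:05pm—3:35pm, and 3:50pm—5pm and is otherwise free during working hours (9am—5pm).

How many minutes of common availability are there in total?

35 minutes

Lars free within 09:00–17:00: 10:10–10:45, 12:15–12:35, 13:25–14:00, 15:00–15:05, 15:35–15:50.
Grace ∩ Vera: 09:55–10:20, 12:30–13:00, 13:15–13:50.
Grace ∩ Vera ∩ Oksana: 10:15–10:20, 12:30–13:00, 13:15–13:50.
Grace ∩ Vera ∩ Oksana ∩ Lars: 10:15–10:20, 12:30–12:35, 13:25–13:50.
Total common minutes: 5 + 5 + 25 = 35.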